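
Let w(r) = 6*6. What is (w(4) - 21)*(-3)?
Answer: -45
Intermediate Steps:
w(r) = 36
(w(4) - 21)*(-3) = (36 - 21)*(-3) = 15*(-3) = -45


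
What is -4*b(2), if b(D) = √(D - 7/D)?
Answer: -2*I*√6 ≈ -4.899*I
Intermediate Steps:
-4*b(2) = -4*√(2 - 7/2) = -2*I*√6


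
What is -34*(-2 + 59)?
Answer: -1938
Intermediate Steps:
-34*(-2 + 59) = -34*57 = -1938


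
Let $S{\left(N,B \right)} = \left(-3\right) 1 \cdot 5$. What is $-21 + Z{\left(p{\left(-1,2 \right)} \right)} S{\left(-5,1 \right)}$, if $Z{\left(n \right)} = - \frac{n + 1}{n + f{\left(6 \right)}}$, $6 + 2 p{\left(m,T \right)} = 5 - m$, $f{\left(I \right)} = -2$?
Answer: $- \frac{57}{2} \approx -28.5$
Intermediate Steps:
$p{\left(m,T \right)} = - \frac{1}{2} - \frac{m}{2}$ ($p{\left(m,T \right)} = -3 + \frac{5 - m}{2} = -3 - \left(- \frac{5}{2} + \frac{m}{2}\right) = - \frac{1}{2} - \frac{m}{2}$)
$Z{\left(n \right)} = - \frac{1 + n}{-2 + n}$ ($Z{\left(n \right)} = - \frac{n + 1}{n - 2} = - \frac{1 + n}{-2 + n}$)
$S{\left(N,B \right)} = -15$ ($S{\left(N,B \right)} = \left(-3\right) 5 = -15$)
$-21 + Z{\left(p{\left(-1,2 \right)} \right)} S{\left(-5,1 \right)} = -21 + \frac{-1 - \left(- \frac{1}{2} - - \frac{1}{2}\right)}{-2 - 0} \left(-15\right) = -21 + \frac{-1 - \left(- \frac{1}{2} + \frac{1}{2}\right)}{-2 + \left(- \frac{1}{2} + \frac{1}{2}\right)} \left(-15\right) = -21 + \frac{-1 - 0}{-2 + 0} \left(-15\right) = -21 + \frac{-1 + 0}{-2} \left(-15\right) = -21 + \left(- \frac{1}{2}\right) \left(-1\right) \left(-15\right) = -21 + \frac{1}{2} \left(-15\right) = -21 - \frac{15}{2} = - \frac{57}{2}$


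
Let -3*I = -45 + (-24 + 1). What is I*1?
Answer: 68/3 ≈ 22.667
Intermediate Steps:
I = 68/3 (I = -(-45 + (-24 + 1))/3 = -(-45 - 23)/3 = -⅓*(-68) = 68/3 ≈ 22.667)
I*1 = (68/3)*1 = 68/3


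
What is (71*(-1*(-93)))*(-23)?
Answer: -151869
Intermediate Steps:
(71*(-1*(-93)))*(-23) = (71*93)*(-23) = 6603*(-23) = -151869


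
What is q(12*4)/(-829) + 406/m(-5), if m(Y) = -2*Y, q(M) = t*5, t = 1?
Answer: 168262/4145 ≈ 40.594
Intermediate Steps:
q(M) = 5 (q(M) = 1*5 = 5)
q(12*4)/(-829) + 406/m(-5) = 5/(-829) + 406/((-2*(-5))) = 5*(-1/829) + 406/10 = -5/829 + 406*(⅒) = -5/829 + 203/5 = 168262/4145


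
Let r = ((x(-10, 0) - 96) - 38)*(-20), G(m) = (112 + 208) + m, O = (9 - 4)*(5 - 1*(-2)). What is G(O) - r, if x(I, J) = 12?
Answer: -2085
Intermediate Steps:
O = 35 (O = 5*(5 + 2) = 5*7 = 35)
G(m) = 320 + m
r = 2440 (r = ((12 - 96) - 38)*(-20) = (-84 - 38)*(-20) = -122*(-20) = 2440)
G(O) - r = (320 + 35) - 1*2440 = 355 - 2440 = -2085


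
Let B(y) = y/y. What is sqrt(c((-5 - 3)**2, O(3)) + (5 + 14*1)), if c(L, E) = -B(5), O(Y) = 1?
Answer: 3*sqrt(2) ≈ 4.2426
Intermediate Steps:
B(y) = 1
c(L, E) = -1 (c(L, E) = -1*1 = -1)
sqrt(c((-5 - 3)**2, O(3)) + (5 + 14*1)) = sqrt(-1 + (5 + 14*1)) = sqrt(-1 + (5 + 14)) = sqrt(-1 + 19) = sqrt(18) = 3*sqrt(2)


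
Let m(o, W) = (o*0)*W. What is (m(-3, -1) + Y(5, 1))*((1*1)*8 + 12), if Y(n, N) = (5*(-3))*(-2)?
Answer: 600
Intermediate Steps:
m(o, W) = 0 (m(o, W) = 0*W = 0)
Y(n, N) = 30 (Y(n, N) = -15*(-2) = 30)
(m(-3, -1) + Y(5, 1))*((1*1)*8 + 12) = (0 + 30)*((1*1)*8 + 12) = 30*(1*8 + 12) = 30*(8 + 12) = 30*20 = 600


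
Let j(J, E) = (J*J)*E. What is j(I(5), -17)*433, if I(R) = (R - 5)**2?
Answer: 0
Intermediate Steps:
I(R) = (-5 + R)**2
j(J, E) = E*J**2 (j(J, E) = J**2*E = E*J**2)
j(I(5), -17)*433 = -17*(-5 + 5)**4*433 = -17*(0**2)**2*433 = -17*0**2*433 = -17*0*433 = 0*433 = 0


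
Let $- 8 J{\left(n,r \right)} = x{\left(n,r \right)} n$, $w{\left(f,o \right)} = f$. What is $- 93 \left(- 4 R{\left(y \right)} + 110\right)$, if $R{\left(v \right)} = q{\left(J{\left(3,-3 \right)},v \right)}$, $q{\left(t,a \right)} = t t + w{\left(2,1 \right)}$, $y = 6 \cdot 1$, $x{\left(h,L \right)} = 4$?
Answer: $-8649$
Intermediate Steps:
$y = 6$
$J{\left(n,r \right)} = - \frac{n}{2}$ ($J{\left(n,r \right)} = - \frac{4 n}{8} = - \frac{n}{2}$)
$q{\left(t,a \right)} = 2 + t^{2}$ ($q{\left(t,a \right)} = t t + 2 = t^{2} + 2 = 2 + t^{2}$)
$R{\left(v \right)} = \frac{17}{4}$ ($R{\left(v \right)} = 2 + \left(\left(- \frac{1}{2}\right) 3\right)^{2} = 2 + \left(- \frac{3}{2}\right)^{2} = 2 + \frac{9}{4} = \frac{17}{4}$)
$- 93 \left(- 4 R{\left(y \right)} + 110\right) = - 93 \left(\left(-4\right) \frac{17}{4} + 110\right) = - 93 \left(-17 + 110\right) = \left(-93\right) 93 = -8649$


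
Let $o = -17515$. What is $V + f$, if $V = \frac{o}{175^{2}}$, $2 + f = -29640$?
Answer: $- \frac{181560753}{6125} \approx -29643.0$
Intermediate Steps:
$f = -29642$ ($f = -2 - 29640 = -29642$)
$V = - \frac{3503}{6125}$ ($V = - \frac{17515}{175^{2}} = - \frac{17515}{30625} = \left(-17515\right) \frac{1}{30625} = - \frac{3503}{6125} \approx -0.57192$)
$V + f = - \frac{3503}{6125} - 29642 = - \frac{181560753}{6125}$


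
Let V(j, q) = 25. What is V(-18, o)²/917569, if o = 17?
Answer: 625/917569 ≈ 0.00068115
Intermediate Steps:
V(-18, o)²/917569 = 25²/917569 = 625*(1/917569) = 625/917569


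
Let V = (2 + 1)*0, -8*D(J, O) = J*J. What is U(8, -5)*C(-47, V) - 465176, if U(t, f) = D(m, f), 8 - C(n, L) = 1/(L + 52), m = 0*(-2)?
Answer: -465176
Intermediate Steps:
m = 0
D(J, O) = -J²/8 (D(J, O) = -J*J/8 = -J²/8)
V = 0 (V = 3*0 = 0)
C(n, L) = 8 - 1/(52 + L) (C(n, L) = 8 - 1/(L + 52) = 8 - 1/(52 + L))
U(t, f) = 0 (U(t, f) = -⅛*0² = -⅛*0 = 0)
U(8, -5)*C(-47, V) - 465176 = 0*((415 + 8*0)/(52 + 0)) - 465176 = 0*((415 + 0)/52) - 465176 = 0*((1/52)*415) - 465176 = 0*(415/52) - 465176 = 0 - 465176 = -465176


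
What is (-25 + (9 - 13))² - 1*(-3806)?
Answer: 4647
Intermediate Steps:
(-25 + (9 - 13))² - 1*(-3806) = (-25 - 4)² + 3806 = (-29)² + 3806 = 841 + 3806 = 4647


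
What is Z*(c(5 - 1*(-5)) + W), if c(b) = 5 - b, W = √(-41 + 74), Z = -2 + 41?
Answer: -195 + 39*√33 ≈ 29.038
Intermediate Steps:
Z = 39
W = √33 ≈ 5.7446
Z*(c(5 - 1*(-5)) + W) = 39*((5 - (5 - 1*(-5))) + √33) = 39*((5 - (5 + 5)) + √33) = 39*((5 - 1*10) + √33) = 39*((5 - 10) + √33) = 39*(-5 + √33) = -195 + 39*√33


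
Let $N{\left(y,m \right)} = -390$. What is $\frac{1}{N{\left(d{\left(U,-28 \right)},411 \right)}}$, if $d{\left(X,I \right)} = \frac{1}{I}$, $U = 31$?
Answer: $- \frac{1}{390} \approx -0.0025641$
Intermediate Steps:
$\frac{1}{N{\left(d{\left(U,-28 \right)},411 \right)}} = \frac{1}{-390} = - \frac{1}{390}$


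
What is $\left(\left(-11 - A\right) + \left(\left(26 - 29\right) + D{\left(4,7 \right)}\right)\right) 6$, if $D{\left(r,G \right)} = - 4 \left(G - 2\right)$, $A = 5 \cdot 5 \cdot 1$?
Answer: $-354$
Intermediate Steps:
$A = 25$ ($A = 25 \cdot 1 = 25$)
$D{\left(r,G \right)} = 8 - 4 G$ ($D{\left(r,G \right)} = - 4 \left(G - 2\right) = - 4 \left(-2 + G\right) = 8 - 4 G$)
$\left(\left(-11 - A\right) + \left(\left(26 - 29\right) + D{\left(4,7 \right)}\right)\right) 6 = \left(\left(-11 - 25\right) + \left(\left(26 - 29\right) + \left(8 - 28\right)\right)\right) 6 = \left(\left(-11 - 25\right) + \left(-3 + \left(8 - 28\right)\right)\right) 6 = \left(-36 - 23\right) 6 = \left(-59\right) 6 = -354$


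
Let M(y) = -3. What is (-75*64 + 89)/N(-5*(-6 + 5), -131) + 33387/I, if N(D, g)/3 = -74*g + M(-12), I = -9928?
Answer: -1017431059/288636744 ≈ -3.5250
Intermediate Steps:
N(D, g) = -9 - 222*g (N(D, g) = 3*(-74*g - 3) = 3*(-3 - 74*g) = -9 - 222*g)
(-75*64 + 89)/N(-5*(-6 + 5), -131) + 33387/I = (-75*64 + 89)/(-9 - 222*(-131)) + 33387/(-9928) = (-4800 + 89)/(-9 + 29082) + 33387*(-1/9928) = -4711/29073 - 33387/9928 = -1017431059/288636744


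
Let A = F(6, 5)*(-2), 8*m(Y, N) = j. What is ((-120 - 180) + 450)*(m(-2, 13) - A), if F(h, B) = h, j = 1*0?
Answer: 1800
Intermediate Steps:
j = 0
m(Y, N) = 0 (m(Y, N) = (1/8)*0 = 0)
A = -12 (A = 6*(-2) = -12)
((-120 - 180) + 450)*(m(-2, 13) - A) = ((-120 - 180) + 450)*(0 - 1*(-12)) = (-300 + 450)*(0 + 12) = 150*12 = 1800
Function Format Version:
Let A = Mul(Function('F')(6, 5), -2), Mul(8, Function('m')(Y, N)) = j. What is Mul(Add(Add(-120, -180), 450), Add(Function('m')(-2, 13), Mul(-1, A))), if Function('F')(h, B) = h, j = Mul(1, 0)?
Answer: 1800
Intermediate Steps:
j = 0
Function('m')(Y, N) = 0 (Function('m')(Y, N) = Mul(Rational(1, 8), 0) = 0)
A = -12 (A = Mul(6, -2) = -12)
Mul(Add(Add(-120, -180), 450), Add(Function('m')(-2, 13), Mul(-1, A))) = Mul(Add(Add(-120, -180), 450), Add(0, Mul(-1, -12))) = Mul(Add(-300, 450), Add(0, 12)) = Mul(150, 12) = 1800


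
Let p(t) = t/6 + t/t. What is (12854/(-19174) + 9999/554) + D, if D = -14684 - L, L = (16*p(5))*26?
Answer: -245844015755/15933594 ≈ -15429.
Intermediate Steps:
p(t) = 1 + t/6 (p(t) = t*(⅙) + 1 = t/6 + 1 = 1 + t/6)
L = 2288/3 (L = (16*(1 + (⅙)*5))*26 = (16*(1 + ⅚))*26 = (16*(11/6))*26 = (88/3)*26 = 2288/3 ≈ 762.67)
D = -46340/3 (D = -14684 - 1*2288/3 = -14684 - 2288/3 = -46340/3 ≈ -15447.)
(12854/(-19174) + 9999/554) + D = (12854/(-19174) + 9999/554) - 46340/3 = (12854*(-1/19174) + 9999*(1/554)) - 46340/3 = (-6427/9587 + 9999/554) - 46340/3 = 92299855/5311198 - 46340/3 = -245844015755/15933594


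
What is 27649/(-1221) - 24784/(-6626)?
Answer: -76470505/4045173 ≈ -18.904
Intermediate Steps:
27649/(-1221) - 24784/(-6626) = 27649*(-1/1221) - 24784*(-1/6626) = -27649/1221 + 12392/3313 = -76470505/4045173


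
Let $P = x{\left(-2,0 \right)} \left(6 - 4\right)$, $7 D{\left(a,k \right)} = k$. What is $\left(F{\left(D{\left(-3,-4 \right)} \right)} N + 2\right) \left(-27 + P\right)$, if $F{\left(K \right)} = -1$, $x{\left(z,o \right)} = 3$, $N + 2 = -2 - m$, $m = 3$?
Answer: $-189$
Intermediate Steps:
$D{\left(a,k \right)} = \frac{k}{7}$
$N = -7$ ($N = -2 - 5 = -7$)
$P = 6$ ($P = 3 \left(6 - 4\right) = 3 \cdot 2 = 6$)
$\left(F{\left(D{\left(-3,-4 \right)} \right)} N + 2\right) \left(-27 + P\right) = \left(\left(-1\right) \left(-7\right) + 2\right) \left(-27 + 6\right) = \left(7 + 2\right) \left(-21\right) = 9 \left(-21\right) = -189$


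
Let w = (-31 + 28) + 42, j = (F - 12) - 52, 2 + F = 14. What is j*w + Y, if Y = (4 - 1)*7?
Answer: -2007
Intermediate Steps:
F = 12 (F = -2 + 14 = 12)
j = -52 (j = (12 - 12) - 52 = 0 - 52 = -52)
Y = 21 (Y = 3*7 = 21)
w = 39 (w = -3 + 42 = 39)
j*w + Y = -52*39 + 21 = -2028 + 21 = -2007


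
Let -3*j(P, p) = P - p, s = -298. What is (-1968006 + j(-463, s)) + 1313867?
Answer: -654084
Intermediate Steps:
j(P, p) = -P/3 + p/3 (j(P, p) = -(P - p)/3 = -P/3 + p/3)
(-1968006 + j(-463, s)) + 1313867 = (-1968006 + (-1/3*(-463) + (1/3)*(-298))) + 1313867 = (-1968006 + (463/3 - 298/3)) + 1313867 = (-1968006 + 55) + 1313867 = -1967951 + 1313867 = -654084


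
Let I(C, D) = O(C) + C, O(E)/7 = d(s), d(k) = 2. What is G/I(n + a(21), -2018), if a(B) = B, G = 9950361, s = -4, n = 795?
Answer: 9950361/830 ≈ 11988.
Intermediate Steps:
O(E) = 14 (O(E) = 7*2 = 14)
I(C, D) = 14 + C
G/I(n + a(21), -2018) = 9950361/(14 + (795 + 21)) = 9950361/(14 + 816) = 9950361/830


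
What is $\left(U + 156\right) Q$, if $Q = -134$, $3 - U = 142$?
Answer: $-2278$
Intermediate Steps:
$U = -139$ ($U = 3 - 142 = -139$)
$\left(U + 156\right) Q = \left(-139 + 156\right) \left(-134\right) = 17 \left(-134\right) = -2278$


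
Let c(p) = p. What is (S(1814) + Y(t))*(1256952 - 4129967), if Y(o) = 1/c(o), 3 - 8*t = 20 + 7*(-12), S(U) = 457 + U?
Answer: -437172327475/67 ≈ -6.5250e+9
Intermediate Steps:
t = 67/8 (t = 3/8 - (20 + 7*(-12))/8 = 3/8 - (20 - 84)/8 = 3/8 - 1/8*(-64) = 3/8 + 8 = 67/8 ≈ 8.3750)
Y(o) = 1/o
(S(1814) + Y(t))*(1256952 - 4129967) = ((457 + 1814) + 1/(67/8))*(1256952 - 4129967) = (2271 + 8/67)*(-2873015) = (152165/67)*(-2873015) = -437172327475/67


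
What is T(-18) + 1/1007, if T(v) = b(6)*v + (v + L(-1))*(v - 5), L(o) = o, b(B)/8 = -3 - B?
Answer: 1745132/1007 ≈ 1733.0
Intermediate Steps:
b(B) = -24 - 8*B (b(B) = 8*(-3 - B) = -24 - 8*B)
T(v) = -72*v + (-1 + v)*(-5 + v) (T(v) = (-24 - 8*6)*v + (v - 1)*(v - 5) = (-24 - 48)*v + (-1 + v)*(-5 + v) = -72*v + (-1 + v)*(-5 + v))
T(-18) + 1/1007 = (5 + (-18)² - 78*(-18)) + 1/1007 = (5 + 324 + 1404) + 1/1007 = 1733 + 1/1007 = 1745132/1007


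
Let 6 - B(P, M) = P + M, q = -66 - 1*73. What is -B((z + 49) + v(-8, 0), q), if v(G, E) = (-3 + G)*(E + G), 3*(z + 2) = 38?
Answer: 8/3 ≈ 2.6667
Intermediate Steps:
z = 32/3 (z = -2 + (⅓)*38 = -2 + 38/3 = 32/3 ≈ 10.667)
q = -139 (q = -66 - 73 = -139)
B(P, M) = 6 - M - P (B(P, M) = 6 - (P + M) = 6 - (M + P) = 6 + (-M - P) = 6 - M - P)
-B((z + 49) + v(-8, 0), q) = -(6 - 1*(-139) - ((32/3 + 49) + ((-8)² - 3*0 - 3*(-8) + 0*(-8)))) = -(6 + 139 - (179/3 + (64 + 0 + 24 + 0))) = -(6 + 139 - (179/3 + 88)) = -(6 + 139 - 1*443/3) = -(6 + 139 - 443/3) = -1*(-8/3) = 8/3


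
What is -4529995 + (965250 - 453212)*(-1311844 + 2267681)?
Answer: 489420335811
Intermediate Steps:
-4529995 + (965250 - 453212)*(-1311844 + 2267681) = -4529995 + 512038*955837 = -4529995 + 489424865806 = 489420335811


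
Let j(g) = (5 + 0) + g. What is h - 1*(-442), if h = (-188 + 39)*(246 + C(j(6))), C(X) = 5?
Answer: -36957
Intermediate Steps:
j(g) = 5 + g
h = -37399 (h = (-188 + 39)*(246 + 5) = -149*251 = -37399)
h - 1*(-442) = -37399 - 1*(-442) = -37399 + 442 = -36957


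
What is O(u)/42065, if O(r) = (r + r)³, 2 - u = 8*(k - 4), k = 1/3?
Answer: 141376/24165 ≈ 5.8504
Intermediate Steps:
k = ⅓ ≈ 0.33333
u = 94/3 (u = 2 - 8*(⅓ - 4) = 2 - 8*(-11)/3 = 2 - 1*(-88/3) = 2 + 88/3 = 94/3 ≈ 31.333)
O(r) = 8*r³ (O(r) = (2*r)³ = 8*r³)
O(u)/42065 = (8*(94/3)³)/42065 = (8*(830584/27))*(1/42065) = (6644672/27)*(1/42065) = 141376/24165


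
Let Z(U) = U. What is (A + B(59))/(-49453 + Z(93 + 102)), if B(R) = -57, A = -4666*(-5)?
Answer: -23273/49258 ≈ -0.47247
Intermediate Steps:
A = 23330
(A + B(59))/(-49453 + Z(93 + 102)) = (23330 - 57)/(-49453 + (93 + 102)) = 23273/(-49453 + 195) = 23273/(-49258) = 23273*(-1/49258) = -23273/49258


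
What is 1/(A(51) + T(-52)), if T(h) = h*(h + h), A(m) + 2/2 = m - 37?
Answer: 1/5421 ≈ 0.00018447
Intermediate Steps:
A(m) = -38 + m (A(m) = -1 + (m - 37) = -1 + (-37 + m) = -38 + m)
T(h) = 2*h² (T(h) = h*(2*h) = 2*h²)
1/(A(51) + T(-52)) = 1/((-38 + 51) + 2*(-52)²) = 1/(13 + 2*2704) = 1/(13 + 5408) = 1/5421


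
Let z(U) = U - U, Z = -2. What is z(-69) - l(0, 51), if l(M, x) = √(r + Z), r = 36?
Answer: -√34 ≈ -5.8309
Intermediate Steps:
z(U) = 0
l(M, x) = √34 (l(M, x) = √(36 - 2) = √34)
z(-69) - l(0, 51) = 0 - √34 = -√34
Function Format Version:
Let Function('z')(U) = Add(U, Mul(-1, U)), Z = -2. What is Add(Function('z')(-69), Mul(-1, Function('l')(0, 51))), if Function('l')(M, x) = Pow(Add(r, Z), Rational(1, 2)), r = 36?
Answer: Mul(-1, Pow(34, Rational(1, 2))) ≈ -5.8309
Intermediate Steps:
Function('z')(U) = 0
Function('l')(M, x) = Pow(34, Rational(1, 2)) (Function('l')(M, x) = Pow(Add(36, -2), Rational(1, 2)) = Pow(34, Rational(1, 2)))
Add(Function('z')(-69), Mul(-1, Function('l')(0, 51))) = Add(0, Mul(-1, Pow(34, Rational(1, 2)))) = Mul(-1, Pow(34, Rational(1, 2)))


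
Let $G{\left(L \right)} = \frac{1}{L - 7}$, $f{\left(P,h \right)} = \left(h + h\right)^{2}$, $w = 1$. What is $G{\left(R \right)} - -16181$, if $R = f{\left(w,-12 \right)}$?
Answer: $\frac{9206990}{569} \approx 16181.0$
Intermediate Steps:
$f{\left(P,h \right)} = 4 h^{2}$ ($f{\left(P,h \right)} = \left(2 h\right)^{2} = 4 h^{2}$)
$R = 576$ ($R = 4 \left(-12\right)^{2} = 4 \cdot 144 = 576$)
$G{\left(L \right)} = \frac{1}{-7 + L}$
$G{\left(R \right)} - -16181 = \frac{1}{-7 + 576} - -16181 = \frac{1}{569} + 16181 = \frac{9206990}{569}$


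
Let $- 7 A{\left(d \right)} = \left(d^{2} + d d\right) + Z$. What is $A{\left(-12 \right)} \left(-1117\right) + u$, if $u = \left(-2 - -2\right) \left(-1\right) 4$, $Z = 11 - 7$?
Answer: $\frac{326164}{7} \approx 46595.0$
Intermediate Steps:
$Z = 4$
$A{\left(d \right)} = - \frac{4}{7} - \frac{2 d^{2}}{7}$ ($A{\left(d \right)} = - \frac{\left(d^{2} + d d\right) + 4}{7} = - \frac{\left(d^{2} + d^{2}\right) + 4}{7} = - \frac{2 d^{2} + 4}{7} = - \frac{4 + 2 d^{2}}{7} = - \frac{4}{7} - \frac{2 d^{2}}{7}$)
$u = 0$ ($u = \left(-2 + 2\right) \left(-1\right) 4 = 0 \left(-1\right) 4 = 0 \cdot 4 = 0$)
$A{\left(-12 \right)} \left(-1117\right) + u = \left(- \frac{4}{7} - \frac{2 \left(-12\right)^{2}}{7}\right) \left(-1117\right) + 0 = \left(- \frac{4}{7} - \frac{288}{7}\right) \left(-1117\right) + 0 = \left(- \frac{292}{7}\right) \left(-1117\right) + 0 = \frac{326164}{7} + 0 = \frac{326164}{7}$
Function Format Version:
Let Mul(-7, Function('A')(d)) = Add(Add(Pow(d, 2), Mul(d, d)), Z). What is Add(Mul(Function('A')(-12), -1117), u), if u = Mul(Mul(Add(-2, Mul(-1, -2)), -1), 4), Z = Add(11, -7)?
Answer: Rational(326164, 7) ≈ 46595.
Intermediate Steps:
Z = 4
Function('A')(d) = Add(Rational(-4, 7), Mul(Rational(-2, 7), Pow(d, 2))) (Function('A')(d) = Mul(Rational(-1, 7), Add(Add(Pow(d, 2), Mul(d, d)), 4)) = Mul(Rational(-1, 7), Add(Add(Pow(d, 2), Pow(d, 2)), 4)) = Mul(Rational(-1, 7), Add(Mul(2, Pow(d, 2)), 4)) = Mul(Rational(-1, 7), Add(4, Mul(2, Pow(d, 2)))) = Add(Rational(-4, 7), Mul(Rational(-2, 7), Pow(d, 2))))
u = 0 (u = Mul(Mul(Add(-2, 2), -1), 4) = Mul(Mul(0, -1), 4) = Mul(0, 4) = 0)
Add(Mul(Function('A')(-12), -1117), u) = Add(Mul(Add(Rational(-4, 7), Mul(Rational(-2, 7), Pow(-12, 2))), -1117), 0) = Add(Mul(Add(Rational(-4, 7), Mul(Rational(-2, 7), 144)), -1117), 0) = Add(Mul(Add(Rational(-4, 7), Rational(-288, 7)), -1117), 0) = Add(Mul(Rational(-292, 7), -1117), 0) = Add(Rational(326164, 7), 0) = Rational(326164, 7)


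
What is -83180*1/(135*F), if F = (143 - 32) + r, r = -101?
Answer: -8318/135 ≈ -61.615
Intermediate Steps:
F = 10 (F = (143 - 32) - 101 = 111 - 101 = 10)
-83180*1/(135*F) = -83180/(135*10) = -83180/1350 = -83180*1/1350 = -8318/135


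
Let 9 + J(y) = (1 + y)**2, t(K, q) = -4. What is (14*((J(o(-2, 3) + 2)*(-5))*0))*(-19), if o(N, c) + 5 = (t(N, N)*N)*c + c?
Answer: 0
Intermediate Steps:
o(N, c) = -5 + c - 4*N*c (o(N, c) = -5 + ((-4*N)*c + c) = -5 + (-4*N*c + c) = -5 + (c - 4*N*c) = -5 + c - 4*N*c)
J(y) = -9 + (1 + y)**2
(14*((J(o(-2, 3) + 2)*(-5))*0))*(-19) = (14*(((-9 + (1 + ((-5 + 3 - 4*(-2)*3) + 2))**2)*(-5))*0))*(-19) = (14*(((-9 + (1 + ((-5 + 3 + 24) + 2))**2)*(-5))*0))*(-19) = (14*(((-9 + (1 + (22 + 2))**2)*(-5))*0))*(-19) = (14*(((-9 + (1 + 24)**2)*(-5))*0))*(-19) = (14*(((-9 + 25**2)*(-5))*0))*(-19) = (14*(((-9 + 625)*(-5))*0))*(-19) = (14*((616*(-5))*0))*(-19) = (14*(-3080*0))*(-19) = (14*0)*(-19) = 0*(-19) = 0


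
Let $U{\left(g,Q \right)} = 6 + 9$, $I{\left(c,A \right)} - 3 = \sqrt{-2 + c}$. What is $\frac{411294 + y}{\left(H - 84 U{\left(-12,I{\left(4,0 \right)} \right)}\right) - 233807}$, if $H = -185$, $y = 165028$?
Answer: $- \frac{288161}{117626} \approx -2.4498$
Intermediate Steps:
$I{\left(c,A \right)} = 3 + \sqrt{-2 + c}$
$U{\left(g,Q \right)} = 15$
$\frac{411294 + y}{\left(H - 84 U{\left(-12,I{\left(4,0 \right)} \right)}\right) - 233807} = \frac{411294 + 165028}{\left(-185 - 1260\right) - 233807} = \frac{576322}{\left(-185 - 1260\right) - 233807} = \frac{576322}{-1445 - 233807} = \frac{576322}{-235252} = 576322 \left(- \frac{1}{235252}\right) = - \frac{288161}{117626}$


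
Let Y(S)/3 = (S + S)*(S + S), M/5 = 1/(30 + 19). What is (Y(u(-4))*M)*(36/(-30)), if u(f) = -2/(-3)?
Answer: -32/49 ≈ -0.65306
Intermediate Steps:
u(f) = ⅔ (u(f) = -2*(-⅓) = ⅔)
M = 5/49 (M = 5/(30 + 19) = 5/49 ≈ 0.10204)
Y(S) = 12*S² (Y(S) = 3*((S + S)*(S + S)) = 3*((2*S)*(2*S)) = 3*(4*S²) = 12*S²)
(Y(u(-4))*M)*(36/(-30)) = ((12*(⅔)²)*(5/49))*(36/(-30)) = ((12*(4/9))*(5/49))*(36*(-1/30)) = ((16/3)*(5/49))*(-6/5) = (80/147)*(-6/5) = -32/49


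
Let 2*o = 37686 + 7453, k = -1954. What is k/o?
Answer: -3908/45139 ≈ -0.086577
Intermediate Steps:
o = 45139/2 (o = (37686 + 7453)/2 = (1/2)*45139 = 45139/2 ≈ 22570.)
k/o = -1954/45139/2 = -1954*2/45139 = -3908/45139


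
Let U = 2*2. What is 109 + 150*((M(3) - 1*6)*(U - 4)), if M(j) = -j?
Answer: 109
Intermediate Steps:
U = 4
109 + 150*((M(3) - 1*6)*(U - 4)) = 109 + 150*((-1*3 - 1*6)*(4 - 4)) = 109 + 150*((-3 - 6)*0) = 109 + 150*(-9*0) = 109 + 150*0 = 109 + 0 = 109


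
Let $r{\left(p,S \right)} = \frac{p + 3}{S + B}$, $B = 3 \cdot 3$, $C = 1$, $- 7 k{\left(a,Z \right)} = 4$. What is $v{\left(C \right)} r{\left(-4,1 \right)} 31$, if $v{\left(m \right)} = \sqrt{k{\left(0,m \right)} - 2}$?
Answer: $- \frac{93 i \sqrt{14}}{70} \approx - 4.9711 i$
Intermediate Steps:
$k{\left(a,Z \right)} = - \frac{4}{7}$ ($k{\left(a,Z \right)} = \left(- \frac{1}{7}\right) 4 = - \frac{4}{7}$)
$B = 9$
$v{\left(m \right)} = \frac{3 i \sqrt{14}}{7}$ ($v{\left(m \right)} = \sqrt{- \frac{4}{7} - 2} = \sqrt{- \frac{18}{7}} = \frac{3 i \sqrt{14}}{7}$)
$r{\left(p,S \right)} = \frac{3 + p}{9 + S}$ ($r{\left(p,S \right)} = \frac{p + 3}{S + 9} = \frac{3 + p}{9 + S}$)
$v{\left(C \right)} r{\left(-4,1 \right)} 31 = \frac{3 i \sqrt{14}}{7} \frac{3 - 4}{9 + 1} \cdot 31 = \frac{3 i \sqrt{14}}{7} \cdot \frac{1}{10} \left(-1\right) 31 = \frac{3 i \sqrt{14}}{7} \left(- \frac{1}{10}\right) 31 = - \frac{3 i \sqrt{14}}{70} \cdot 31 = - \frac{93 i \sqrt{14}}{70}$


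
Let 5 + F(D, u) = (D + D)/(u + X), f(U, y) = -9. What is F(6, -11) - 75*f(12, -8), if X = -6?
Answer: 11378/17 ≈ 669.29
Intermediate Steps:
F(D, u) = -5 + 2*D/(-6 + u) (F(D, u) = -5 + (D + D)/(u - 6) = -5 + (2*D)/(-6 + u) = -5 + 2*D/(-6 + u))
F(6, -11) - 75*f(12, -8) = (30 - 5*(-11) + 2*6)/(-6 - 11) - 75*(-9) = (30 + 55 + 12)/(-17) + 675 = -1/17*97 + 675 = -97/17 + 675 = 11378/17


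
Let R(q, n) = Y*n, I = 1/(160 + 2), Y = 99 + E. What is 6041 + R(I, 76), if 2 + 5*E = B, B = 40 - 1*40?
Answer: 67673/5 ≈ 13535.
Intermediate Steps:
B = 0 (B = 40 - 40 = 0)
E = -⅖ (E = -⅖ + (⅕)*0 = -⅖ + 0 = -⅖ ≈ -0.40000)
Y = 493/5 (Y = 99 - ⅖ = 493/5 ≈ 98.600)
I = 1/162 ≈ 0.0061728
R(q, n) = 493*n/5
6041 + R(I, 76) = 6041 + (493/5)*76 = 6041 + 37468/5 = 67673/5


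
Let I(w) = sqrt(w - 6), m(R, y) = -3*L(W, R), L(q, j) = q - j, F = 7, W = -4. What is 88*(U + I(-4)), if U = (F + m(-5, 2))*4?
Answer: 1408 + 88*I*sqrt(10) ≈ 1408.0 + 278.28*I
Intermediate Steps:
m(R, y) = 12 + 3*R (m(R, y) = -3*(-4 - R) = 12 + 3*R)
I(w) = sqrt(-6 + w)
U = 16 (U = (7 + (12 + 3*(-5)))*4 = (7 + (12 - 15))*4 = (7 - 3)*4 = 4*4 = 16)
88*(U + I(-4)) = 88*(16 + sqrt(-6 - 4)) = 88*(16 + sqrt(-10)) = 88*(16 + I*sqrt(10)) = 1408 + 88*I*sqrt(10)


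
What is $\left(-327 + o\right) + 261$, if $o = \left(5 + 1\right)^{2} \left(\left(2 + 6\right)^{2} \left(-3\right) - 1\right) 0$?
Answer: $-66$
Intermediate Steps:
$o = 0$ ($o = 6^{2} \left(8^{2} \left(-3\right) - 1\right) 0 = 36 \left(64 \left(-3\right) - 1\right) 0 = 36 \left(-192 - 1\right) 0 = 36 \left(\left(-193\right) 0\right) = 36 \cdot 0 = 0$)
$\left(-327 + o\right) + 261 = \left(-327 + 0\right) + 261 = -327 + 261 = -66$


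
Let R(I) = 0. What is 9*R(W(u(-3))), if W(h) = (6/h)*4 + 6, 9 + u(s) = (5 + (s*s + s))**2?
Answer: 0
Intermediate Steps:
u(s) = -9 + (5 + s + s**2)**2 (u(s) = -9 + (5 + (s*s + s))**2 = -9 + (5 + (s**2 + s))**2 = -9 + (5 + (s + s**2))**2 = -9 + (5 + s + s**2)**2)
W(h) = 6 + 24/h (W(h) = 24/h + 6 = 6 + 24/h)
9*R(W(u(-3))) = 9*0 = 0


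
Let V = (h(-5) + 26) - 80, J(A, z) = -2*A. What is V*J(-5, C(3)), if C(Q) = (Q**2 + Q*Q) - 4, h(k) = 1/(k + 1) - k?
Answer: -985/2 ≈ -492.50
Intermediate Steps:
h(k) = 1/(1 + k) - k
C(Q) = -4 + 2*Q**2 (C(Q) = (Q**2 + Q**2) - 4 = 2*Q**2 - 4 = -4 + 2*Q**2)
V = -197/4 (V = ((1 - 1*(-5) - 1*(-5)**2)/(1 - 5) + 26) - 80 = ((1 + 5 - 1*25)/(-4) + 26) - 80 = (-(1 + 5 - 25)/4 + 26) - 80 = (-1/4*(-19) + 26) - 80 = (19/4 + 26) - 80 = 123/4 - 80 = -197/4 ≈ -49.250)
V*J(-5, C(3)) = -(-197)*(-5)/2 = -197/4*10 = -985/2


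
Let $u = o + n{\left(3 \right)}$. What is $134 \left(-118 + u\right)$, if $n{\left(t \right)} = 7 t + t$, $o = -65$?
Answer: $-21306$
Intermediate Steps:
$n{\left(t \right)} = 8 t$
$u = -41$ ($u = -65 + 8 \cdot 3 = -65 + 24 = -41$)
$134 \left(-118 + u\right) = 134 \left(-118 - 41\right) = 134 \left(-159\right) = -21306$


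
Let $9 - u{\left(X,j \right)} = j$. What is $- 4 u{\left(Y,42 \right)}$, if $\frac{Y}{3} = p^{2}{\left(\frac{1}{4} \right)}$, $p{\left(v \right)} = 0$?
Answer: $132$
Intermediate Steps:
$Y = 0$ ($Y = 3 \cdot 0^{2} = 3 \cdot 0 = 0$)
$u{\left(X,j \right)} = 9 - j$
$- 4 u{\left(Y,42 \right)} = - 4 \left(9 - 42\right) = \left(-4\right) \left(-33\right) = 132$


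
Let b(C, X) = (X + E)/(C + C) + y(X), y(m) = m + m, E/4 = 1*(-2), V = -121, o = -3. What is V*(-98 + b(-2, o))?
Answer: 49005/4 ≈ 12251.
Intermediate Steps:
E = -8 (E = 4*(1*(-2)) = 4*(-2) = -8)
y(m) = 2*m
b(C, X) = 2*X + (-8 + X)/(2*C) (b(C, X) = (X - 8)/(C + C) + 2*X = (-8 + X)/((2*C)) + 2*X = (-8 + X)*(1/(2*C)) + 2*X = (-8 + X)/(2*C) + 2*X = 2*X + (-8 + X)/(2*C))
V*(-98 + b(-2, o)) = -121*(-98 + (½)*(-8 - 3 + 4*(-2)*(-3))/(-2)) = -121*(-98 + (½)*(-½)*(-8 - 3 + 24)) = -121*(-98 + (½)*(-½)*13) = -121*(-98 - 13/4) = -121*(-405/4) = 49005/4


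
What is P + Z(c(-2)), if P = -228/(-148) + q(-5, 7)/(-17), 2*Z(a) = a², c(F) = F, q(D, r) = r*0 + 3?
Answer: 2116/629 ≈ 3.3641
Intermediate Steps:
q(D, r) = 3 (q(D, r) = 0 + 3 = 3)
Z(a) = a²/2
P = 858/629 (P = -228/(-148) + 3/(-17) = -228*(-1/148) + 3*(-1/17) = 57/37 - 3/17 = 858/629 ≈ 1.3641)
P + Z(c(-2)) = 858/629 + (½)*(-2)² = 858/629 + (½)*4 = 858/629 + 2 = 2116/629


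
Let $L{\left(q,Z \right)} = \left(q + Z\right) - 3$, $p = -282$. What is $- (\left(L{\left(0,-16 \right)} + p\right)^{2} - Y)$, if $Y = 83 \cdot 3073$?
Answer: $164458$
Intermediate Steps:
$L{\left(q,Z \right)} = -3 + Z + q$ ($L{\left(q,Z \right)} = \left(Z + q\right) - 3 = -3 + Z + q$)
$Y = 255059$
$- (\left(L{\left(0,-16 \right)} + p\right)^{2} - Y) = - (\left(\left(-3 - 16 + 0\right) - 282\right)^{2} - 255059) = - (\left(-19 - 282\right)^{2} - 255059) = - (\left(-301\right)^{2} - 255059) = - (90601 - 255059) = \left(-1\right) \left(-164458\right) = 164458$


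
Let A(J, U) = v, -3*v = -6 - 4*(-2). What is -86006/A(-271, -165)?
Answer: 129009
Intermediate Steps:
v = -⅔ (v = -(-6 - 4*(-2))/3 = -(-6 + 8)/3 = -⅓*2 = -⅔ ≈ -0.66667)
A(J, U) = -⅔
-86006/A(-271, -165) = -86006/(-⅔) = -86006*(-3/2) = 129009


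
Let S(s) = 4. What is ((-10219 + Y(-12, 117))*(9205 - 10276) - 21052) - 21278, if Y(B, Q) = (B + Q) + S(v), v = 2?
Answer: 10785480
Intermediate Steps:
Y(B, Q) = 4 + B + Q (Y(B, Q) = (B + Q) + 4 = 4 + B + Q)
((-10219 + Y(-12, 117))*(9205 - 10276) - 21052) - 21278 = ((-10219 + (4 - 12 + 117))*(9205 - 10276) - 21052) - 21278 = ((-10219 + 109)*(-1071) - 21052) - 21278 = (-10110*(-1071) - 21052) - 21278 = (10827810 - 21052) - 21278 = 10806758 - 21278 = 10785480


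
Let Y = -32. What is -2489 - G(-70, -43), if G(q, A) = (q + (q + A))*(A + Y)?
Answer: -16214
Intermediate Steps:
G(q, A) = (-32 + A)*(A + 2*q) (G(q, A) = (q + (q + A))*(A - 32) = (q + (A + q))*(-32 + A) = (A + 2*q)*(-32 + A) = (-32 + A)*(A + 2*q))
-2489 - G(-70, -43) = -2489 - ((-43)² - 64*(-70) - 32*(-43) + 2*(-43)*(-70)) = -2489 - (1849 + 4480 + 1376 + 6020) = -2489 - 1*13725 = -2489 - 13725 = -16214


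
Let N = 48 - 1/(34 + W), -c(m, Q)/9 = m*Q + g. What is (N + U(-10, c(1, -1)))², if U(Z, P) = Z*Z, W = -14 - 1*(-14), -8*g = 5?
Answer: 25310961/1156 ≈ 21895.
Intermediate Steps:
g = -5/8 (g = -⅛*5 = -5/8 ≈ -0.62500)
W = 0 (W = -14 + 14 = 0)
c(m, Q) = 45/8 - 9*Q*m (c(m, Q) = -9*(m*Q - 5/8) = -9*(Q*m - 5/8) = -9*(-5/8 + Q*m) = 45/8 - 9*Q*m)
U(Z, P) = Z²
N = 1631/34 (N = 48 - 1/(34 + 0) = 48 - 1/34 = 1631/34 ≈ 47.971)
(N + U(-10, c(1, -1)))² = (1631/34 + (-10)²)² = (1631/34 + 100)² = (5031/34)² = 25310961/1156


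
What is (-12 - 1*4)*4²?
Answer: -256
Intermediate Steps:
(-12 - 1*4)*4² = (-12 - 4)*16 = -16*16 = -256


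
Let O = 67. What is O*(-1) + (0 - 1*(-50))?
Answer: -17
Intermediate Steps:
O*(-1) + (0 - 1*(-50)) = 67*(-1) + (0 - 1*(-50)) = -67 + (0 + 50) = -67 + 50 = -17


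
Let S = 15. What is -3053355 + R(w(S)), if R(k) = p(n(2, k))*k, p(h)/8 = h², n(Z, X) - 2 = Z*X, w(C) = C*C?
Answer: 364693845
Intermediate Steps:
w(C) = C²
n(Z, X) = 2 + X*Z (n(Z, X) = 2 + Z*X = 2 + X*Z)
p(h) = 8*h²
R(k) = 8*k*(2 + 2*k)² (R(k) = (8*(2 + k*2)²)*k = (8*(2 + 2*k)²)*k = 8*k*(2 + 2*k)²)
-3053355 + R(w(S)) = -3053355 + 32*15²*(1 + 15²)² = -3053355 + 32*225*(1 + 225)² = -3053355 + 32*225*226² = -3053355 + 32*225*51076 = -3053355 + 367747200 = 364693845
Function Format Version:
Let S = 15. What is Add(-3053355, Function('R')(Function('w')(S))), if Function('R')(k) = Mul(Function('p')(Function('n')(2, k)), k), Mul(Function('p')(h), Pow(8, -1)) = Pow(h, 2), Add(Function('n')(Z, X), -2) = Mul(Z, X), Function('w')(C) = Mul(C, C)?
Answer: 364693845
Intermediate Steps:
Function('w')(C) = Pow(C, 2)
Function('n')(Z, X) = Add(2, Mul(X, Z)) (Function('n')(Z, X) = Add(2, Mul(Z, X)) = Add(2, Mul(X, Z)))
Function('p')(h) = Mul(8, Pow(h, 2))
Function('R')(k) = Mul(8, k, Pow(Add(2, Mul(2, k)), 2)) (Function('R')(k) = Mul(Mul(8, Pow(Add(2, Mul(k, 2)), 2)), k) = Mul(Mul(8, Pow(Add(2, Mul(2, k)), 2)), k) = Mul(8, k, Pow(Add(2, Mul(2, k)), 2)))
Add(-3053355, Function('R')(Function('w')(S))) = Add(-3053355, Mul(32, Pow(15, 2), Pow(Add(1, Pow(15, 2)), 2))) = Add(-3053355, Mul(32, 225, Pow(Add(1, 225), 2))) = Add(-3053355, Mul(32, 225, Pow(226, 2))) = Add(-3053355, Mul(32, 225, 51076)) = Add(-3053355, 367747200) = 364693845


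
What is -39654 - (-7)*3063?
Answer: -18213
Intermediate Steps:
-39654 - (-7)*3063 = -39654 - 1*(-21441) = -39654 + 21441 = -18213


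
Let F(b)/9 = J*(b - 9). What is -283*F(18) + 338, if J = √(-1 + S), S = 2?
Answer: -22585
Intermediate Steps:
J = 1 (J = √(-1 + 2) = √1 = 1)
F(b) = -81 + 9*b (F(b) = 9*(1*(b - 9)) = 9*(1*(-9 + b)) = 9*(-9 + b) = -81 + 9*b)
-283*F(18) + 338 = -283*(-81 + 9*18) + 338 = -283*(-81 + 162) + 338 = -283*81 + 338 = -22923 + 338 = -22585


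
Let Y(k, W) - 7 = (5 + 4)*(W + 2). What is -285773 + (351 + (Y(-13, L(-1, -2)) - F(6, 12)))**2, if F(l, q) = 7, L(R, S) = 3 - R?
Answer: -121748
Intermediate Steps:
Y(k, W) = 25 + 9*W (Y(k, W) = 7 + (5 + 4)*(W + 2) = 7 + 9*(2 + W) = 7 + (18 + 9*W) = 25 + 9*W)
-285773 + (351 + (Y(-13, L(-1, -2)) - F(6, 12)))**2 = -285773 + (351 + ((25 + 9*(3 - 1*(-1))) - 1*7))**2 = -285773 + (351 + ((25 + 9*(3 + 1)) - 7))**2 = -285773 + (351 + ((25 + 9*4) - 7))**2 = -285773 + (351 + ((25 + 36) - 7))**2 = -285773 + (351 + (61 - 7))**2 = -285773 + (351 + 54)**2 = -285773 + 405**2 = -285773 + 164025 = -121748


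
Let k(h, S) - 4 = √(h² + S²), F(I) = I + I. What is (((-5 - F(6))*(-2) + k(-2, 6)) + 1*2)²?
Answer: 1640 + 160*√10 ≈ 2146.0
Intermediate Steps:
F(I) = 2*I
k(h, S) = 4 + √(S² + h²) (k(h, S) = 4 + √(h² + S²) = 4 + √(S² + h²))
(((-5 - F(6))*(-2) + k(-2, 6)) + 1*2)² = (((-5 - 2*6)*(-2) + (4 + √(6² + (-2)²))) + 1*2)² = (((-5 - 1*12)*(-2) + (4 + √(36 + 4))) + 2)² = (((-5 - 12)*(-2) + (4 + √40)) + 2)² = ((-17*(-2) + (4 + 2*√10)) + 2)² = ((34 + (4 + 2*√10)) + 2)² = ((38 + 2*√10) + 2)² = (40 + 2*√10)²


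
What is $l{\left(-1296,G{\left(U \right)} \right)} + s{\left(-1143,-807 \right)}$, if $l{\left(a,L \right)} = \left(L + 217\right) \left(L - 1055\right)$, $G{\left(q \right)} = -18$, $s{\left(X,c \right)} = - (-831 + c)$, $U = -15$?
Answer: $-211889$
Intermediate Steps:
$s{\left(X,c \right)} = 831 - c$
$l{\left(a,L \right)} = \left(-1055 + L\right) \left(217 + L\right)$ ($l{\left(a,L \right)} = \left(217 + L\right) \left(-1055 + L\right) = \left(-1055 + L\right) \left(217 + L\right)$)
$l{\left(-1296,G{\left(U \right)} \right)} + s{\left(-1143,-807 \right)} = \left(-228935 + \left(-18\right)^{2} - -15084\right) + \left(831 - -807\right) = \left(-228935 + 324 + 15084\right) + \left(831 + 807\right) = -213527 + 1638 = -211889$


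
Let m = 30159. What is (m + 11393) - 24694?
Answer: 16858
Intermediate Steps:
(m + 11393) - 24694 = (30159 + 11393) - 24694 = 41552 - 24694 = 16858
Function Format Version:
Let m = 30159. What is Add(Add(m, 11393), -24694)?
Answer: 16858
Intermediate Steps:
Add(Add(m, 11393), -24694) = Add(Add(30159, 11393), -24694) = Add(41552, -24694) = 16858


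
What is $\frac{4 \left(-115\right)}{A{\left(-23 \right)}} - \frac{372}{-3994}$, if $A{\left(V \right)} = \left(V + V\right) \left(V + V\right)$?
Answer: $- \frac{5707}{45931} \approx -0.12425$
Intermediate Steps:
$A{\left(V \right)} = 4 V^{2}$ ($A{\left(V \right)} = 2 V 2 V = 4 V^{2}$)
$\frac{4 \left(-115\right)}{A{\left(-23 \right)}} - \frac{372}{-3994} = \frac{4 \left(-115\right)}{4 \left(-23\right)^{2}} - \frac{372}{-3994} = - \frac{460}{4 \cdot 529} - - \frac{186}{1997} = - \frac{460}{2116} + \frac{186}{1997} = \left(-460\right) \frac{1}{2116} + \frac{186}{1997} = - \frac{5}{23} + \frac{186}{1997} = - \frac{5707}{45931}$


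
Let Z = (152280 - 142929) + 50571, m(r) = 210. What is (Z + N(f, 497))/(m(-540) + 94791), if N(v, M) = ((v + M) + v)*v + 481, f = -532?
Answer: 362047/95001 ≈ 3.8110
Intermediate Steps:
Z = 59922 (Z = 9351 + 50571 = 59922)
N(v, M) = 481 + v*(M + 2*v) (N(v, M) = ((M + v) + v)*v + 481 = (M + 2*v)*v + 481 = v*(M + 2*v) + 481 = 481 + v*(M + 2*v))
(Z + N(f, 497))/(m(-540) + 94791) = (59922 + (481 + 2*(-532)² + 497*(-532)))/(210 + 94791) = (59922 + (481 + 2*283024 - 264404))/95001 = (59922 + (481 + 566048 - 264404))*(1/95001) = (59922 + 302125)*(1/95001) = 362047*(1/95001) = 362047/95001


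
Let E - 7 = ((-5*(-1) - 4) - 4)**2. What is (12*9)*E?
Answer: 1728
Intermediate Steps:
E = 16 (E = 7 + ((-5*(-1) - 4) - 4)**2 = 7 + ((5 - 4) - 4)**2 = 7 + (1 - 4)**2 = 7 + (-3)**2 = 7 + 9 = 16)
(12*9)*E = (12*9)*16 = 108*16 = 1728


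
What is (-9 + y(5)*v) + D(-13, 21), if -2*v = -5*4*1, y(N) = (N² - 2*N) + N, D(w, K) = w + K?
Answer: 199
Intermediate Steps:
D(w, K) = K + w
y(N) = N² - N
v = 10 (v = -(-5*4)/2 = -(-10) = -½*(-20) = 10)
(-9 + y(5)*v) + D(-13, 21) = (-9 + (5*(-1 + 5))*10) + (21 - 13) = (-9 + (5*4)*10) + 8 = (-9 + 20*10) + 8 = (-9 + 200) + 8 = 191 + 8 = 199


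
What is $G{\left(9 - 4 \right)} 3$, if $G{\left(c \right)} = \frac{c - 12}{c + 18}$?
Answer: $- \frac{21}{23} \approx -0.91304$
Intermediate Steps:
$G{\left(c \right)} = \frac{-12 + c}{18 + c}$
$G{\left(9 - 4 \right)} 3 = \frac{-12 + \left(9 - 4\right)}{18 + \left(9 - 4\right)} 3 = \frac{-12 + 5}{18 + 5} \cdot 3 = \frac{1}{23} \left(-7\right) 3 = \left(- \frac{7}{23}\right) 3 = - \frac{21}{23}$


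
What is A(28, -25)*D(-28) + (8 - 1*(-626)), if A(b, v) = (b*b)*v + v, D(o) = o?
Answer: 550134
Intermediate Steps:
A(b, v) = v + v*b² (A(b, v) = b²*v + v = v*b² + v = v + v*b²)
A(28, -25)*D(-28) + (8 - 1*(-626)) = -25*(1 + 28²)*(-28) + (8 - 1*(-626)) = -25*(1 + 784)*(-28) + (8 + 626) = -25*785*(-28) + 634 = -19625*(-28) + 634 = 549500 + 634 = 550134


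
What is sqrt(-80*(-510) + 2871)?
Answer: sqrt(43671) ≈ 208.98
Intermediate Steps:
sqrt(-80*(-510) + 2871) = sqrt(40800 + 2871) = sqrt(43671)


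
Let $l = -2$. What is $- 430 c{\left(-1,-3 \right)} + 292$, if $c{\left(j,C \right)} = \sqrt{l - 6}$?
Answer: $292 - 860 i \sqrt{2} \approx 292.0 - 1216.2 i$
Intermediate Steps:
$c{\left(j,C \right)} = 2 i \sqrt{2}$ ($c{\left(j,C \right)} = \sqrt{-2 - 6} = \sqrt{-8} = 2 i \sqrt{2}$)
$- 430 c{\left(-1,-3 \right)} + 292 = - 430 \cdot 2 i \sqrt{2} + 292 = - 860 i \sqrt{2} + 292 = 292 - 860 i \sqrt{2}$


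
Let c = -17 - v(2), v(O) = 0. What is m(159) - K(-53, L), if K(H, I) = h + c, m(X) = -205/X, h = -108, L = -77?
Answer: 19670/159 ≈ 123.71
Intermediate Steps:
c = -17 (c = -17 - 1*0 = -17 + 0 = -17)
K(H, I) = -125 (K(H, I) = -108 - 17 = -125)
m(159) - K(-53, L) = -205/159 - 1*(-125) = -205*1/159 + 125 = -205/159 + 125 = 19670/159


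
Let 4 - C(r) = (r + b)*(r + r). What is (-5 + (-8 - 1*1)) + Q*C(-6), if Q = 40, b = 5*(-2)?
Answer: -7534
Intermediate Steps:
b = -10
C(r) = 4 - 2*r*(-10 + r) (C(r) = 4 - (r - 10)*(r + r) = 4 - (-10 + r)*2*r = 4 - 2*r*(-10 + r))
(-5 + (-8 - 1*1)) + Q*C(-6) = (-5 + (-8 - 1*1)) + 40*(4 - 2*(-6)**2 + 20*(-6)) = (-5 + (-8 - 1)) + 40*(4 - 2*36 - 120) = (-5 - 9) + 40*(4 - 72 - 120) = -14 + 40*(-188) = -14 - 7520 = -7534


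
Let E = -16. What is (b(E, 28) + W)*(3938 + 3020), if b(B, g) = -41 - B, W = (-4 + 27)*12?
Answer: 1746458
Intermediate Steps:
W = 276 (W = 23*12 = 276)
(b(E, 28) + W)*(3938 + 3020) = ((-41 - 1*(-16)) + 276)*(3938 + 3020) = ((-41 + 16) + 276)*6958 = (-25 + 276)*6958 = 251*6958 = 1746458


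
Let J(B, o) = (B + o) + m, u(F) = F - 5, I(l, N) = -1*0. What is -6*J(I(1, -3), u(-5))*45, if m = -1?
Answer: 2970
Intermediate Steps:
I(l, N) = 0
u(F) = -5 + F
J(B, o) = -1 + B + o (J(B, o) = (B + o) - 1 = -1 + B + o)
-6*J(I(1, -3), u(-5))*45 = -6*(-1 + 0 + (-5 - 5))*45 = -6*(-1 + 0 - 10)*45 = -6*(-11)*45 = 66*45 = 2970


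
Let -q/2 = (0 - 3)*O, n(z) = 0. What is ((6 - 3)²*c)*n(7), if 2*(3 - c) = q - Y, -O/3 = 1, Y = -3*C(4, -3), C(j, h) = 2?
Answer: 0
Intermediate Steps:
Y = -6 (Y = -3*2 = -6)
O = -3 (O = -3*1 = -3)
q = -18 (q = -2*(0 - 3)*(-3) = -(-6)*(-3) = -2*9 = -18)
c = 9 (c = 3 - (-18 - 1*(-6))/2 = 3 - (-18 + 6)/2 = 3 - ½*(-12) = 3 + 6 = 9)
((6 - 3)²*c)*n(7) = ((6 - 3)²*9)*0 = (3²*9)*0 = (9*9)*0 = 81*0 = 0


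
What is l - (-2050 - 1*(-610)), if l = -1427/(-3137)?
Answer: 4518707/3137 ≈ 1440.5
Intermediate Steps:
l = 1427/3137 (l = -1427*(-1/3137) = 1427/3137 ≈ 0.45489)
l - (-2050 - 1*(-610)) = 1427/3137 - (-2050 - 1*(-610)) = 1427/3137 - (-2050 + 610) = 1427/3137 - 1*(-1440) = 1427/3137 + 1440 = 4518707/3137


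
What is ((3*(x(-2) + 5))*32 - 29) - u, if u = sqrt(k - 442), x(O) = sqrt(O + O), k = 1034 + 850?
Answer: 451 - sqrt(1442) + 192*I ≈ 413.03 + 192.0*I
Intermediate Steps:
k = 1884
x(O) = sqrt(2)*sqrt(O) (x(O) = sqrt(2*O) = sqrt(2)*sqrt(O))
u = sqrt(1442) (u = sqrt(1884 - 442) = sqrt(1442) ≈ 37.974)
((3*(x(-2) + 5))*32 - 29) - u = ((3*(sqrt(2)*sqrt(-2) + 5))*32 - 29) - sqrt(1442) = ((3*(sqrt(2)*(I*sqrt(2)) + 5))*32 - 29) - sqrt(1442) = ((3*(2*I + 5))*32 - 29) - sqrt(1442) = ((3*(5 + 2*I))*32 - 29) - sqrt(1442) = ((15 + 6*I)*32 - 29) - sqrt(1442) = ((480 + 192*I) - 29) - sqrt(1442) = (451 + 192*I) - sqrt(1442) = 451 - sqrt(1442) + 192*I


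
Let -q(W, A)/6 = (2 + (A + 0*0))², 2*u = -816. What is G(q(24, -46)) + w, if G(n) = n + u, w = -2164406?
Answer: -2176430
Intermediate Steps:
u = -408 (u = (½)*(-816) = -408)
q(W, A) = -6*(2 + A)² (q(W, A) = -6*(2 + (A + 0*0))² = -6*(2 + (A + 0))² = -6*(2 + A)²)
G(n) = -408 + n (G(n) = n - 408 = -408 + n)
G(q(24, -46)) + w = (-408 - 6*(2 - 46)²) - 2164406 = (-408 - 6*(-44)²) - 2164406 = (-408 - 6*1936) - 2164406 = (-408 - 11616) - 2164406 = -12024 - 2164406 = -2176430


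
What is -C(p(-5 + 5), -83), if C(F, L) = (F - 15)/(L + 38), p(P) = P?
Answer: -1/3 ≈ -0.33333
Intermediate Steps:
C(F, L) = (-15 + F)/(38 + L)
-C(p(-5 + 5), -83) = -(-15 + (-5 + 5))/(38 - 83) = -(-15 + 0)/(-45) = -(-1)*(-15)/45 = -1*1/3 = -1/3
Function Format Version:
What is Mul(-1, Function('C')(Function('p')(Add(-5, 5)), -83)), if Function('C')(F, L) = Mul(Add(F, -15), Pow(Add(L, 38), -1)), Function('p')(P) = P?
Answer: Rational(-1, 3) ≈ -0.33333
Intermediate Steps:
Function('C')(F, L) = Mul(Pow(Add(38, L), -1), Add(-15, F)) (Function('C')(F, L) = Mul(Add(-15, F), Pow(Add(38, L), -1)) = Mul(Pow(Add(38, L), -1), Add(-15, F)))
Mul(-1, Function('C')(Function('p')(Add(-5, 5)), -83)) = Mul(-1, Mul(Pow(Add(38, -83), -1), Add(-15, Add(-5, 5)))) = Mul(-1, Mul(Pow(-45, -1), Add(-15, 0))) = Mul(-1, Mul(Rational(-1, 45), -15)) = Mul(-1, Rational(1, 3)) = Rational(-1, 3)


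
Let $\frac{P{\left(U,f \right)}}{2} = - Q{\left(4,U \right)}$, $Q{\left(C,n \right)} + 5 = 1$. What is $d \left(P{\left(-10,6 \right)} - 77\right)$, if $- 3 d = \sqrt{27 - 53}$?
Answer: $23 i \sqrt{26} \approx 117.28 i$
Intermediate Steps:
$Q{\left(C,n \right)} = -4$ ($Q{\left(C,n \right)} = -5 + 1 = -4$)
$d = - \frac{i \sqrt{26}}{3}$ ($d = - \frac{\sqrt{27 - 53}}{3} = - \frac{\sqrt{-26}}{3} = - \frac{i \sqrt{26}}{3} \approx - 1.6997 i$)
$P{\left(U,f \right)} = 8$ ($P{\left(U,f \right)} = 2 \left(\left(-1\right) \left(-4\right)\right) = 2 \cdot 4 = 8$)
$d \left(P{\left(-10,6 \right)} - 77\right) = - \frac{i \sqrt{26}}{3} \left(8 - 77\right) = - \frac{i \sqrt{26}}{3} \left(-69\right) = 23 i \sqrt{26}$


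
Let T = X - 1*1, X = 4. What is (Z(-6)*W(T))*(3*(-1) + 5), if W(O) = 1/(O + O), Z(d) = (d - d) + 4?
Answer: 4/3 ≈ 1.3333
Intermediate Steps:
T = 3 (T = 4 - 1*1 = 4 - 1 = 3)
Z(d) = 4 (Z(d) = 0 + 4 = 4)
W(O) = 1/(2*O)
(Z(-6)*W(T))*(3*(-1) + 5) = (4*((1/2)/3))*(3*(-1) + 5) = (4*((1/2)*(1/3)))*(-3 + 5) = (4*(1/6))*2 = (2/3)*2 = 4/3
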